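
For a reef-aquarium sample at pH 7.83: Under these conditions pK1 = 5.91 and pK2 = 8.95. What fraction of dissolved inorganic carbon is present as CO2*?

α₀ = 1 / (1 + K1/[H⁺] + K1K2/[H⁺]²) = 1 / (1 + 10^+1.92 + 10^+0.80)
   = 1 / (1 + 83.176 + 6.3096) = 1/90.486 = 0.01105

α₀ = 0.0111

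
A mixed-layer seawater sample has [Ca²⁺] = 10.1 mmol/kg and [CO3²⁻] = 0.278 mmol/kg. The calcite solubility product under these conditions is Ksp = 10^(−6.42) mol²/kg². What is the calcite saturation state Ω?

Ω = 7.39

Ksp = 10^(−6.42) = 3.802×10^-7
Ω = [Ca²⁺][CO3²⁻]/Ksp = (10.1×10^-3)(0.278×10^-3) / 3.802×10^-7 = 7.39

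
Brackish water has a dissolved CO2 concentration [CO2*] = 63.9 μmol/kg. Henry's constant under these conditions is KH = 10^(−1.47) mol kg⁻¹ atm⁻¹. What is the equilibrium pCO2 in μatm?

KH = 10^(−1.47) = 3.388×10^-2 mol kg⁻¹ atm⁻¹
pCO2 = [CO2*]/KH = 63.9×10^-6 / 3.388×10^-2 = 1.89×10^-3 atm = 1890 μatm

pCO2 = 1890 μatm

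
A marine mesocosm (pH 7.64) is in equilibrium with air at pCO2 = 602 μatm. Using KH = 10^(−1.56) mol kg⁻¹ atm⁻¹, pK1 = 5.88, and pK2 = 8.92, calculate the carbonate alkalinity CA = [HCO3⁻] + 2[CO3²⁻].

CA = 1.05 mmol/kg

[CO2*] = KH · pCO2 = 10^(−1.56) × 602×10^-6 = 1.658×10^-5 mol/kg
α₀ = 1/(1 + K1/[H⁺] + K1K2/[H⁺]²) = 1/(1 + 10^+1.76 + 10^+0.48) = 0.01624
DIC = [CO2*]/α₀ = 1.658×10^-5 / 0.01624 = 1.021 mmol/kg
CA = (α₁ + 2α₂)·DIC = (0.9347 + 2×0.04905) × 1.021 = 1.05 mmol/kg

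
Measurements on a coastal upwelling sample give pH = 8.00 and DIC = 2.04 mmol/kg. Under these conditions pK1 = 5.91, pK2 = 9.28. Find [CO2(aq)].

[CO2*] = 15.6 μmol/kg

α₀ = 1 / (1 + K1/[H⁺] + K1K2/[H⁺]²) = 1 / (1 + 10^+2.09 + 10^+0.81)
   = 1 / (1 + 123.03 + 6.4565) = 1/130.48 = 0.007664
[CO2*] = α₀ × DIC = 0.007664 × 2.04 = 0.0156 mmol/kg = 15.6 μmol/kg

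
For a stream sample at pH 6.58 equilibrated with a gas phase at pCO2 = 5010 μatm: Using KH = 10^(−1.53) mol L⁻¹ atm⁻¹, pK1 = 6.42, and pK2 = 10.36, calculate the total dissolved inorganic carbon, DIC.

[CO2*] = KH · pCO2 = 10^(−1.53) × 5010×10^-6 = 1.479×10^-4 mol/L
α₀ = 1/(1 + K1/[H⁺] + K1K2/[H⁺]²) = 1/(1 + 10^+0.16 + 10^-3.62) = 0.4089
DIC = [CO2*]/α₀ = 1.479×10^-4 / 0.4089 = 0.362 mmol/L

DIC = 0.362 mmol/L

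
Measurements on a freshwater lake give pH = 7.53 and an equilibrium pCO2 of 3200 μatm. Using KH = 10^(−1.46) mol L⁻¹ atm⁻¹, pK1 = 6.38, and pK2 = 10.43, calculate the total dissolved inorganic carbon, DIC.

[CO2*] = KH · pCO2 = 10^(−1.46) × 3200×10^-6 = 1.110×10^-4 mol/L
α₀ = 1/(1 + K1/[H⁺] + K1K2/[H⁺]²) = 1/(1 + 10^+1.15 + 10^-1.75) = 0.06604
DIC = [CO2*]/α₀ = 1.110×10^-4 / 0.06604 = 1.68 mmol/L

DIC = 1.68 mmol/L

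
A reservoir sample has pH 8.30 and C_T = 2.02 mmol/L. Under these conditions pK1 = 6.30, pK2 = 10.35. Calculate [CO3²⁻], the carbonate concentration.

[CO3²⁻] = 17.7 μmol/L

α₂ = 1 / (1 + [H⁺]/K2 + [H⁺]²/(K1K2)) = 1 / (1 + 10^+2.05 + 10^+0.05)
   = 1 / (1 + 112.20 + 1.1220) = 1/114.32 = 0.008747
[CO3²⁻] = α₂ × DIC = 0.008747 × 2.02 = 0.0177 mmol/L = 17.7 μmol/L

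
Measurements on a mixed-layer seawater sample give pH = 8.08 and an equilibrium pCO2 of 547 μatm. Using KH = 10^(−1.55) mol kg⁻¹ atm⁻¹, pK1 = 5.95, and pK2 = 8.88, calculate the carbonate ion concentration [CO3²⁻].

[CO2*] = KH · pCO2 = 10^(−1.55) × 547×10^-6 = 1.542×10^-5 mol/kg
α₀ = 1/(1 + K1/[H⁺] + K1K2/[H⁺]²) = 1/(1 + 10^+2.13 + 10^+1.33) = 0.006358
DIC = [CO2*]/α₀ = 1.542×10^-5 / 0.006358 = 2.425 mmol/kg
[CO3²⁻] = α₂·DIC; α₂ = 0.1359, so [CO3²⁻] = 0.1359 × 2.425 = 0.330 mmol/kg

[CO3²⁻] = 0.330 mmol/kg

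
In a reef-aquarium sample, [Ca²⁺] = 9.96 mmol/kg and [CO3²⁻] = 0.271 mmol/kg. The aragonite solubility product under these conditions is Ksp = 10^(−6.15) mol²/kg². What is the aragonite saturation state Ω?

Ksp = 10^(−6.15) = 7.079×10^-7
Ω = [Ca²⁺][CO3²⁻]/Ksp = (9.96×10^-3)(0.271×10^-3) / 7.079×10^-7 = 3.81

Ω = 3.81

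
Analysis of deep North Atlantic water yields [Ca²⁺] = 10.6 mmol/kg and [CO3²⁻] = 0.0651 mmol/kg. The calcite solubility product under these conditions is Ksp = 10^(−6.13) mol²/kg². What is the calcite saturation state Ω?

Ω = 0.931

Ksp = 10^(−6.13) = 7.413×10^-7
Ω = [Ca²⁺][CO3²⁻]/Ksp = (10.6×10^-3)(0.0651×10^-3) / 7.413×10^-7 = 0.931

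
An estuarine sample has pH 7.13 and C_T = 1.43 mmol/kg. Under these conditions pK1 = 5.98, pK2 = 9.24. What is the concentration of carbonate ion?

α₂ = 1 / (1 + [H⁺]/K2 + [H⁺]²/(K1K2)) = 1 / (1 + 10^+2.11 + 10^+0.96)
   = 1 / (1 + 128.82 + 9.1201) = 1/138.95 = 0.007197
[CO3²⁻] = α₂ × DIC = 0.007197 × 1.43 = 0.0103 mmol/kg = 10.3 μmol/kg

[CO3²⁻] = 10.3 μmol/kg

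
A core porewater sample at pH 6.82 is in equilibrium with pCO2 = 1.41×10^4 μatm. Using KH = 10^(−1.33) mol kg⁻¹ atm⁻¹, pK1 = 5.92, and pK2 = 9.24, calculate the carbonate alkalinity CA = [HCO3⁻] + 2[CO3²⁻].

CA = 5.28 mmol/kg

[CO2*] = KH · pCO2 = 10^(−1.33) × 1.41×10^4×10^-6 = 6.595×10^-4 mol/kg
α₀ = 1/(1 + K1/[H⁺] + K1K2/[H⁺]²) = 1/(1 + 10^+0.90 + 10^-1.52) = 0.1114
DIC = [CO2*]/α₀ = 6.595×10^-4 / 0.1114 = 5.918 mmol/kg
CA = (α₁ + 2α₂)·DIC = (0.8852 + 2×0.003365) × 5.918 = 5.28 mmol/kg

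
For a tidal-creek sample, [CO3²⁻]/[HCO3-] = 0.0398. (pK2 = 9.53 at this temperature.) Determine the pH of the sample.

pH = 8.13

From K2 = [H⁺][CO3²⁻]/[HCO3-]:  pH = pK2 + log₁₀([CO3²⁻]/[HCO3-])
log₁₀(0.0398) = -1.400
pH = 9.53 + (-1.400) = 8.13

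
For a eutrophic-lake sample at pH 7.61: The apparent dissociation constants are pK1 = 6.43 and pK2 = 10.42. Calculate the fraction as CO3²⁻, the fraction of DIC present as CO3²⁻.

α₂ = 0.00145

α₂ = 1 / (1 + [H⁺]/K2 + [H⁺]²/(K1K2)) = 1 / (1 + 10^+2.81 + 10^+1.63)
   = 1 / (1 + 645.65 + 42.658) = 1/689.31 = 0.001451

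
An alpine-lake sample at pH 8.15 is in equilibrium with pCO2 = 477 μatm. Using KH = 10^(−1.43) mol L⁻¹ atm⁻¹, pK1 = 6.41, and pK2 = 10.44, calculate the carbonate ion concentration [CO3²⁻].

[CO2*] = KH · pCO2 = 10^(−1.43) × 477×10^-6 = 1.772×10^-5 mol/L
α₀ = 1/(1 + K1/[H⁺] + K1K2/[H⁺]²) = 1/(1 + 10^+1.74 + 10^-0.55) = 0.01778
DIC = [CO2*]/α₀ = 1.772×10^-5 / 0.01778 = 0.9966 mmol/L
[CO3²⁻] = α₂·DIC; α₂ = 0.005012, so [CO3²⁻] = 0.005012 × 0.9966 = 0.00499 mmol/L = 4.99 μmol/L

[CO3²⁻] = 4.99 μmol/L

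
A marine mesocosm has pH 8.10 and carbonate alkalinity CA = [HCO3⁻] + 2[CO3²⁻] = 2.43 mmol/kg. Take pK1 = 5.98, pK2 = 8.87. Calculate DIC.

CA = [HCO3⁻] + 2[CO3²⁻] = (α₁ + 2α₂)·DIC
At pH 8.10: [H⁺]/K1 = 10^-2.12 = 0.0075858, K2/[H⁺] = 10^-0.77 = 0.16982
α₁ = 1/(1 + 0.0075858 + 0.16982) = 1/1.1774 = 0.8493; α₂ = α₁·K2/[H⁺] = 0.1442
α₁ + 2α₂ = 1.1378
DIC = CA / (α₁ + 2α₂) = 2.43 / 1.1378 = 2.14 mmol/kg

DIC = 2.14 mmol/kg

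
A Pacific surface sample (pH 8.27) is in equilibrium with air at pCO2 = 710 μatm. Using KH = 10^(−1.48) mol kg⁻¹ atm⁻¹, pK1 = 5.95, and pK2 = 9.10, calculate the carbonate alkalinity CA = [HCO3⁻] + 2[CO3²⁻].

CA = 6.37 mmol/kg

[CO2*] = KH · pCO2 = 10^(−1.48) × 710×10^-6 = 2.351×10^-5 mol/kg
α₀ = 1/(1 + K1/[H⁺] + K1K2/[H⁺]²) = 1/(1 + 10^+2.32 + 10^+1.49) = 0.004152
DIC = [CO2*]/α₀ = 2.351×10^-5 / 0.004152 = 5.662 mmol/kg
CA = (α₁ + 2α₂)·DIC = (0.8675 + 2×0.1283) × 5.662 = 6.37 mmol/kg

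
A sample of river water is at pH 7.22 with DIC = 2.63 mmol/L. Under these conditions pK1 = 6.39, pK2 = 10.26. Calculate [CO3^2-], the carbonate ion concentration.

α₂ = 1 / (1 + [H⁺]/K2 + [H⁺]²/(K1K2)) = 1 / (1 + 10^+3.04 + 10^+2.21)
   = 1 / (1 + 1096.5 + 162.18) = 1/1259.7 = 0.0007939
[CO3²⁻] = α₂ × DIC = 0.0007939 × 2.63 = 0.00209 mmol/L = 2.09 μmol/L

[CO3²⁻] = 2.09 μmol/L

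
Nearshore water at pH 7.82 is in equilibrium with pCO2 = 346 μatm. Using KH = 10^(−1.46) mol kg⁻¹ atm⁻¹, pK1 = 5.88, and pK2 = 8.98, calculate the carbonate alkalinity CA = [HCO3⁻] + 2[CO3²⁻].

[CO2*] = KH · pCO2 = 10^(−1.46) × 346×10^-6 = 1.200×10^-5 mol/kg
α₀ = 1/(1 + K1/[H⁺] + K1K2/[H⁺]²) = 1/(1 + 10^+1.94 + 10^+0.78) = 0.01062
DIC = [CO2*]/α₀ = 1.200×10^-5 / 0.01062 = 1.129 mmol/kg
CA = (α₁ + 2α₂)·DIC = (0.9254 + 2×0.06402) × 1.129 = 1.19 mmol/kg

CA = 1.19 mmol/kg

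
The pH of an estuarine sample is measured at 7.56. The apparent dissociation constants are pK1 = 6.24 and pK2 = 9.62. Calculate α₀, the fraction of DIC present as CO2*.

α₀ = 1 / (1 + K1/[H⁺] + K1K2/[H⁺]²) = 1 / (1 + 10^+1.32 + 10^-0.74)
   = 1 / (1 + 20.893 + 0.18197) = 1/22.075 = 0.04530

α₀ = 0.0453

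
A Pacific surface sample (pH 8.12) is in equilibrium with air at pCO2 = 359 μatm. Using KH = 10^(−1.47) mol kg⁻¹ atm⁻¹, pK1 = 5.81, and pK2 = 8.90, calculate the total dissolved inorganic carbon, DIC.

DIC = 2.91 mmol/kg

[CO2*] = KH · pCO2 = 10^(−1.47) × 359×10^-6 = 1.216×10^-5 mol/kg
α₀ = 1/(1 + K1/[H⁺] + K1K2/[H⁺]²) = 1/(1 + 10^+2.31 + 10^+1.53) = 0.004183
DIC = [CO2*]/α₀ = 1.216×10^-5 / 0.004183 = 2.91 mmol/kg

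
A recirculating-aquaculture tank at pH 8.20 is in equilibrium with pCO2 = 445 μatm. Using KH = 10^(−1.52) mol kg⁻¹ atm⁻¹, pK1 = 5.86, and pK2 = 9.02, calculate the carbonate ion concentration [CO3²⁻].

[CO3²⁻] = 0.445 mmol/kg

[CO2*] = KH · pCO2 = 10^(−1.52) × 445×10^-6 = 1.344×10^-5 mol/kg
α₀ = 1/(1 + K1/[H⁺] + K1K2/[H⁺]²) = 1/(1 + 10^+2.34 + 10^+1.52) = 0.003954
DIC = [CO2*]/α₀ = 1.344×10^-5 / 0.003954 = 3.399 mmol/kg
[CO3²⁻] = α₂·DIC; α₂ = 0.1309, so [CO3²⁻] = 0.1309 × 3.399 = 0.445 mmol/kg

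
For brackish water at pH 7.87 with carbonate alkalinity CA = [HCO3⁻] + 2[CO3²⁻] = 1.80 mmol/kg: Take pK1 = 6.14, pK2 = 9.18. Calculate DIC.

DIC = 1.75 mmol/kg

CA = [HCO3⁻] + 2[CO3²⁻] = (α₁ + 2α₂)·DIC
At pH 7.87: [H⁺]/K1 = 10^-1.73 = 0.018621, K2/[H⁺] = 10^-1.31 = 0.048978
α₁ = 1/(1 + 0.018621 + 0.048978) = 1/1.0676 = 0.9367; α₂ = α₁·K2/[H⁺] = 0.04588
α₁ + 2α₂ = 1.0284
DIC = CA / (α₁ + 2α₂) = 1.80 / 1.0284 = 1.75 mmol/kg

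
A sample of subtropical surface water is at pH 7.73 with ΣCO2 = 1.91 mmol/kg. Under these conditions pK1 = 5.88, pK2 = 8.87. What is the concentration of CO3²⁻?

[CO3²⁻] = 0.127 mmol/kg

α₂ = 1 / (1 + [H⁺]/K2 + [H⁺]²/(K1K2)) = 1 / (1 + 10^+1.14 + 10^-0.71)
   = 1 / (1 + 13.804 + 0.19498) = 1/14.999 = 0.06667
[CO3²⁻] = α₂ × DIC = 0.06667 × 1.91 = 0.127 mmol/kg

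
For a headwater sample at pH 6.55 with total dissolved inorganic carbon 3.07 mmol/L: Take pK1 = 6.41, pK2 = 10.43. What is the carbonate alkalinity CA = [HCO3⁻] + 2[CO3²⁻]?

CA = [HCO3⁻] + 2[CO3²⁻] = (α₁ + 2α₂)·DIC
At pH 6.55: [H⁺]/K1 = 10^-0.14 = 0.72444, K2/[H⁺] = 10^-3.88 = 0.00013183
α₁ = 1/(1 + 0.72444 + 0.00013183) = 1/1.7246 = 0.5799; α₂ = α₁·K2/[H⁺] = 7.644×10^-5
α₁ + 2α₂ = 0.5800
CA = 0.5800 × 3.07 = 1.78 mmol/L

CA = 1.78 mmol/L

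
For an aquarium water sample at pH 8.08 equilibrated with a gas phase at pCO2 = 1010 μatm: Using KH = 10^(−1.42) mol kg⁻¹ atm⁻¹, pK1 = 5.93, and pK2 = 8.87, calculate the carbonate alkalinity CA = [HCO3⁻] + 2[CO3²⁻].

CA = 7.18 mmol/kg

[CO2*] = KH · pCO2 = 10^(−1.42) × 1010×10^-6 = 3.840×10^-5 mol/kg
α₀ = 1/(1 + K1/[H⁺] + K1K2/[H⁺]²) = 1/(1 + 10^+2.15 + 10^+1.36) = 0.006055
DIC = [CO2*]/α₀ = 3.840×10^-5 / 0.006055 = 6.342 mmol/kg
CA = (α₁ + 2α₂)·DIC = (0.8552 + 2×0.1387) × 6.342 = 7.18 mmol/kg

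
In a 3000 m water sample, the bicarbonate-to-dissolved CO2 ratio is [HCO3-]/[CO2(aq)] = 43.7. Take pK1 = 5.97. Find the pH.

From K1 = [H⁺][HCO3-]/[CO2(aq)]:  pH = pK1 + log₁₀([HCO3-]/[CO2(aq)])
log₁₀(43.7) = +1.640
pH = 5.97 + (+1.640) = 7.61

pH = 7.61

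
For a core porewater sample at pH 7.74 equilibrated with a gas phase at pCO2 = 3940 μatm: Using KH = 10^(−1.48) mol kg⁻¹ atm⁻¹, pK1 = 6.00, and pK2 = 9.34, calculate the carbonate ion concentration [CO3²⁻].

[CO2*] = KH · pCO2 = 10^(−1.48) × 3940×10^-6 = 1.305×10^-4 mol/kg
α₀ = 1/(1 + K1/[H⁺] + K1K2/[H⁺]²) = 1/(1 + 10^+1.74 + 10^+0.14) = 0.01744
DIC = [CO2*]/α₀ = 1.305×10^-4 / 0.01744 = 7.480 mmol/kg
[CO3²⁻] = α₂·DIC; α₂ = 0.02408, so [CO3²⁻] = 0.02408 × 7.480 = 0.180 mmol/kg

[CO3²⁻] = 0.180 mmol/kg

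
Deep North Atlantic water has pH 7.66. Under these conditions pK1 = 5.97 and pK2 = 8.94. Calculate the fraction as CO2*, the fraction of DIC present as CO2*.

α₀ = 1 / (1 + K1/[H⁺] + K1K2/[H⁺]²) = 1 / (1 + 10^+1.69 + 10^+0.41)
   = 1 / (1 + 48.978 + 2.5704) = 1/52.548 = 0.01903

α₀ = 0.0190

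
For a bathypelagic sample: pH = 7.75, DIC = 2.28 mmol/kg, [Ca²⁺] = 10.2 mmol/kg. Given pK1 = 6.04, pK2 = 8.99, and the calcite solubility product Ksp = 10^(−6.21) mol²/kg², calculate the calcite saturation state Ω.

Ω = 2.02

α₂ = 1 / (1 + [H⁺]/K2 + [H⁺]²/(K1K2)) = 1 / (1 + 10^+1.24 + 10^-0.47)
   = 1 / (1 + 17.378 + 0.33884) = 1/18.717 = 0.05343
[CO3²⁻] = α₂ × DIC = 0.05343 × 2.28 = 0.1218 mmol/kg
Ksp = 10^(−6.21) = 6.166×10^-7
Ω = [Ca²⁺][CO3²⁻]/Ksp = (10.2×10^-3)(1.218×10^-4) / 6.166×10^-7 = 2.02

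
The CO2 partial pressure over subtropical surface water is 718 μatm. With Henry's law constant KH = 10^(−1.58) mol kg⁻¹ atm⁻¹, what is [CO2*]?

[CO2*] = 18.9 μmol/kg

KH = 10^(−1.58) = 2.630×10^-2 mol kg⁻¹ atm⁻¹
[CO2*] = KH · pCO2 = 2.630×10^-2 × 718×10^-6 atm = 1.89×10^-5 mol/kg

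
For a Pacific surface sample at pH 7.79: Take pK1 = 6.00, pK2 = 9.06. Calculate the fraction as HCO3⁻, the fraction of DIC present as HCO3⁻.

α₁ = 0.935

α₁ = 1 / (1 + [H⁺]/K1 + K2/[H⁺]) = 1 / (1 + 10^-1.79 + 10^-1.27)
   = 1 / (1 + 0.016218 + 0.053703) = 1/1.0699 = 0.9346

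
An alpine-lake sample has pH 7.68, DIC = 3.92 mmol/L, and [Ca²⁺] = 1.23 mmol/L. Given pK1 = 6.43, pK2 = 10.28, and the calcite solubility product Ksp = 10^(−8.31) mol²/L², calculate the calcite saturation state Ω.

Ω = 2.34

α₂ = 1 / (1 + [H⁺]/K2 + [H⁺]²/(K1K2)) = 1 / (1 + 10^+2.60 + 10^+1.35)
   = 1 / (1 + 398.11 + 22.387) = 1/421.49 = 0.002373
[CO3²⁻] = α₂ × DIC = 0.002373 × 3.92 = 0.009300 mmol/L = 9.300 μmol/L
Ksp = 10^(−8.31) = 4.898×10^-9
Ω = [Ca²⁺][CO3²⁻]/Ksp = (1.23×10^-3)(9.300×10^-6) / 4.898×10^-9 = 2.34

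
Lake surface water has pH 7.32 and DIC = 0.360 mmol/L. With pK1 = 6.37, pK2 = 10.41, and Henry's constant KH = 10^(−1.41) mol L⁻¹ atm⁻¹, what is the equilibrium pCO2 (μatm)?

pCO2 = 933 μatm

α₀ = 1 / (1 + K1/[H⁺] + K1K2/[H⁺]²) = 1 / (1 + 10^+0.95 + 10^-2.14)
   = 1 / (1 + 8.9125 + 0.0072444) = 1/9.9198 = 0.1008
[CO2*] = α₀ × DIC = 0.1008 × 0.360 = 0.03629 mmol/L
pCO2 = [CO2*]/KH = 3.629×10^-5 / 3.890×10^-2 = 933 μatm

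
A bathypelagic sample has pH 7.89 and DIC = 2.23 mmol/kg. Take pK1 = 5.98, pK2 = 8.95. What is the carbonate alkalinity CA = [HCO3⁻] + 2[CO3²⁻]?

CA = 2.38 mmol/kg

CA = [HCO3⁻] + 2[CO3²⁻] = (α₁ + 2α₂)·DIC
At pH 7.89: [H⁺]/K1 = 10^-1.91 = 0.012303, K2/[H⁺] = 10^-1.06 = 0.087096
α₁ = 1/(1 + 0.012303 + 0.087096) = 1/1.0994 = 0.9096; α₂ = α₁·K2/[H⁺] = 0.07922
α₁ + 2α₂ = 1.0680
CA = 1.0680 × 2.23 = 2.38 mmol/kg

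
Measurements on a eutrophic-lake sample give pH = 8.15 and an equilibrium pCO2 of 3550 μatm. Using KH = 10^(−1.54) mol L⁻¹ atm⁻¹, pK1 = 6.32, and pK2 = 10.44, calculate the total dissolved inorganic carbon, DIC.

[CO2*] = KH · pCO2 = 10^(−1.54) × 3550×10^-6 = 1.024×10^-4 mol/L
α₀ = 1/(1 + K1/[H⁺] + K1K2/[H⁺]²) = 1/(1 + 10^+1.83 + 10^-0.46) = 0.01450
DIC = [CO2*]/α₀ = 1.024×10^-4 / 0.01450 = 7.06 mmol/L

DIC = 7.06 mmol/L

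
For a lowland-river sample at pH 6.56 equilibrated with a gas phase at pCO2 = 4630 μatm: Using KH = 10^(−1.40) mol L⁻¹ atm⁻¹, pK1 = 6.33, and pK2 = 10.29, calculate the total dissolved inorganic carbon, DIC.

DIC = 0.497 mmol/L

[CO2*] = KH · pCO2 = 10^(−1.40) × 4630×10^-6 = 1.843×10^-4 mol/L
α₀ = 1/(1 + K1/[H⁺] + K1K2/[H⁺]²) = 1/(1 + 10^+0.23 + 10^-3.50) = 0.3706
DIC = [CO2*]/α₀ = 1.843×10^-4 / 0.3706 = 0.497 mmol/L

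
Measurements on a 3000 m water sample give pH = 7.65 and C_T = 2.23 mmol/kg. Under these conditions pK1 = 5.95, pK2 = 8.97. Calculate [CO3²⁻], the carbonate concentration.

[CO3²⁻] = 0.100 mmol/kg

α₂ = 1 / (1 + [H⁺]/K2 + [H⁺]²/(K1K2)) = 1 / (1 + 10^+1.32 + 10^-0.38)
   = 1 / (1 + 20.893 + 0.41687) = 1/22.310 = 0.04482
[CO3²⁻] = α₂ × DIC = 0.04482 × 2.23 = 0.100 mmol/kg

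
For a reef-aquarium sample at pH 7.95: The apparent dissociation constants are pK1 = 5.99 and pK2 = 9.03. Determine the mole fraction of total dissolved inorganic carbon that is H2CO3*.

α₀ = 0.0100

α₀ = 1 / (1 + K1/[H⁺] + K1K2/[H⁺]²) = 1 / (1 + 10^+1.96 + 10^+0.88)
   = 1 / (1 + 91.201 + 7.5858) = 1/99.787 = 0.01002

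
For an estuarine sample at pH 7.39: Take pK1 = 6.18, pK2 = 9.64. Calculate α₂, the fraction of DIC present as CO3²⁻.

α₂ = 0.00527

α₂ = 1 / (1 + [H⁺]/K2 + [H⁺]²/(K1K2)) = 1 / (1 + 10^+2.25 + 10^+1.04)
   = 1 / (1 + 177.83 + 10.965) = 1/189.79 = 0.005269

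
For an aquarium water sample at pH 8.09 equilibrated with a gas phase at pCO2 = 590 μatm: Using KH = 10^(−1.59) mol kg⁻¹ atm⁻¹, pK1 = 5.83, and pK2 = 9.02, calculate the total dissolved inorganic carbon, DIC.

[CO2*] = KH · pCO2 = 10^(−1.59) × 590×10^-6 = 1.517×10^-5 mol/kg
α₀ = 1/(1 + K1/[H⁺] + K1K2/[H⁺]²) = 1/(1 + 10^+2.26 + 10^+1.33) = 0.004894
DIC = [CO2*]/α₀ = 1.517×10^-5 / 0.004894 = 3.10 mmol/kg

DIC = 3.10 mmol/kg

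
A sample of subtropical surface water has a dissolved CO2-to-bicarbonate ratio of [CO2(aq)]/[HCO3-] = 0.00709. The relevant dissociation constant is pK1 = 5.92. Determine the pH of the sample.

From K1 = [H⁺][HCO3-]/[CO2(aq)]:  pH = pK1 − log₁₀([CO2(aq)]/[HCO3-])
log₁₀(0.00709) = -2.149
pH = 5.92 − (-2.149) = 8.07

pH = 8.07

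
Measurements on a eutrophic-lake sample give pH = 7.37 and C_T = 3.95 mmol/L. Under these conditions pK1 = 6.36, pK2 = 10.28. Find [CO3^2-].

α₂ = 1 / (1 + [H⁺]/K2 + [H⁺]²/(K1K2)) = 1 / (1 + 10^+2.91 + 10^+1.90)
   = 1 / (1 + 812.83 + 79.433) = 1/893.26 = 0.001119
[CO3²⁻] = α₂ × DIC = 0.001119 × 3.95 = 0.00442 mmol/L = 4.42 μmol/L

[CO3²⁻] = 4.42 μmol/L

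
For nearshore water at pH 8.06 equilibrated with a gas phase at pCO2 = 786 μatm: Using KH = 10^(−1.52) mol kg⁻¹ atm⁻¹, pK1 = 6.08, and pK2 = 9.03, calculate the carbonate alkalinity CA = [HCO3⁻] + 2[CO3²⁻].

[CO2*] = KH · pCO2 = 10^(−1.52) × 786×10^-6 = 2.374×10^-5 mol/kg
α₀ = 1/(1 + K1/[H⁺] + K1K2/[H⁺]²) = 1/(1 + 10^+1.98 + 10^+1.01) = 0.009369
DIC = [CO2*]/α₀ = 2.374×10^-5 / 0.009369 = 2.533 mmol/kg
CA = (α₁ + 2α₂)·DIC = (0.8948 + 2×0.09587) × 2.533 = 2.75 mmol/kg

CA = 2.75 mmol/kg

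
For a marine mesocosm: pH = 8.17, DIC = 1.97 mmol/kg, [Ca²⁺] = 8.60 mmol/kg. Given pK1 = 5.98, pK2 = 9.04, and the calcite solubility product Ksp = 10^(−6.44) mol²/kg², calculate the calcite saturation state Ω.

α₂ = 1 / (1 + [H⁺]/K2 + [H⁺]²/(K1K2)) = 1 / (1 + 10^+0.87 + 10^-1.32)
   = 1 / (1 + 7.4131 + 0.047863) = 1/8.4610 = 0.1182
[CO3²⁻] = α₂ × DIC = 0.1182 × 1.97 = 0.2328 mmol/kg
Ksp = 10^(−6.44) = 3.631×10^-7
Ω = [Ca²⁺][CO3²⁻]/Ksp = (8.60×10^-3)(2.328×10^-4) / 3.631×10^-7 = 5.51

Ω = 5.51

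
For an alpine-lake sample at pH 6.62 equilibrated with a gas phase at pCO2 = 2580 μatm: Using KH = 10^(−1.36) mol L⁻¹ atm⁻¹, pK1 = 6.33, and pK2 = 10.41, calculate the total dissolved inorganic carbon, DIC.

[CO2*] = KH · pCO2 = 10^(−1.36) × 2580×10^-6 = 1.126×10^-4 mol/L
α₀ = 1/(1 + K1/[H⁺] + K1K2/[H⁺]²) = 1/(1 + 10^+0.29 + 10^-3.50) = 0.3390
DIC = [CO2*]/α₀ = 1.126×10^-4 / 0.3390 = 0.332 mmol/L

DIC = 0.332 mmol/L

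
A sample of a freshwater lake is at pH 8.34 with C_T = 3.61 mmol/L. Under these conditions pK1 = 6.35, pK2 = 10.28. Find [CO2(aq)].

[CO2*] = 0.0362 mmol/L

α₀ = 1 / (1 + K1/[H⁺] + K1K2/[H⁺]²) = 1 / (1 + 10^+1.99 + 10^+0.05)
   = 1 / (1 + 97.724 + 1.1220) = 1/99.846 = 0.01002
[CO2*] = α₀ × DIC = 0.01002 × 3.61 = 0.0362 mmol/L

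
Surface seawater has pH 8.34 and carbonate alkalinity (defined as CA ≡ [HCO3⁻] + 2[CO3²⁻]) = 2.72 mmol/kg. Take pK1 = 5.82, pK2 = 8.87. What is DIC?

DIC = 2.22 mmol/kg

CA = [HCO3⁻] + 2[CO3²⁻] = (α₁ + 2α₂)·DIC
At pH 8.34: [H⁺]/K1 = 10^-2.52 = 0.0030200, K2/[H⁺] = 10^-0.53 = 0.29512
α₁ = 1/(1 + 0.0030200 + 0.29512) = 1/1.2981 = 0.7703; α₂ = α₁·K2/[H⁺] = 0.2273
α₁ + 2α₂ = 1.2250
DIC = CA / (α₁ + 2α₂) = 2.72 / 1.2250 = 2.22 mmol/kg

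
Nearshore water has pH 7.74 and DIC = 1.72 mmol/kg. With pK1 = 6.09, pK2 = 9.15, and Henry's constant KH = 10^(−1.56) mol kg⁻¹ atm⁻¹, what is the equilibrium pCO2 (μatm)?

α₀ = 1 / (1 + K1/[H⁺] + K1K2/[H⁺]²) = 1 / (1 + 10^+1.65 + 10^+0.24)
   = 1 / (1 + 44.668 + 1.7378) = 1/47.406 = 0.02109
[CO2*] = α₀ × DIC = 0.02109 × 1.72 = 0.03628 mmol/kg
pCO2 = [CO2*]/KH = 3.628×10^-5 / 2.754×10^-2 = 1320 μatm

pCO2 = 1320 μatm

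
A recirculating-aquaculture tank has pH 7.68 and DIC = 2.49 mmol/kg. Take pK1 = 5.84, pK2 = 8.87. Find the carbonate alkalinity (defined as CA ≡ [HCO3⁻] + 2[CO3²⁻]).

CA = [HCO3⁻] + 2[CO3²⁻] = (α₁ + 2α₂)·DIC
At pH 7.68: [H⁺]/K1 = 10^-1.84 = 0.014454, K2/[H⁺] = 10^-1.19 = 0.064565
α₁ = 1/(1 + 0.014454 + 0.064565) = 1/1.0790 = 0.9268; α₂ = α₁·K2/[H⁺] = 0.05984
α₁ + 2α₂ = 1.0464
CA = 1.0464 × 2.49 = 2.61 mmol/kg

CA = 2.61 mmol/kg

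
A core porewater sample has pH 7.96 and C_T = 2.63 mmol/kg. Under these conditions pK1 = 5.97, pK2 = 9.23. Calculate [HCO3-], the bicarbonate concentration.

[HCO3⁻] = 2.47 mmol/kg

α₁ = 1 / (1 + [H⁺]/K1 + K2/[H⁺]) = 1 / (1 + 10^-1.99 + 10^-1.27)
   = 1 / (1 + 0.010233 + 0.053703) = 1/1.0639 = 0.9399
[HCO3⁻] = α₁ × DIC = 0.9399 × 2.63 = 2.47 mmol/kg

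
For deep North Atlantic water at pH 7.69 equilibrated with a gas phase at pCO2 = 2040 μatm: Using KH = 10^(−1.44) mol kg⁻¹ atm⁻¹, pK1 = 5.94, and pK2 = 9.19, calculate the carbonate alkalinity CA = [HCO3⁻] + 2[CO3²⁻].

CA = 4.43 mmol/kg

[CO2*] = KH · pCO2 = 10^(−1.44) × 2040×10^-6 = 7.407×10^-5 mol/kg
α₀ = 1/(1 + K1/[H⁺] + K1K2/[H⁺]²) = 1/(1 + 10^+1.75 + 10^+0.25) = 0.01695
DIC = [CO2*]/α₀ = 7.407×10^-5 / 0.01695 = 4.371 mmol/kg
CA = (α₁ + 2α₂)·DIC = (0.9529 + 2×0.03013) × 4.371 = 4.43 mmol/kg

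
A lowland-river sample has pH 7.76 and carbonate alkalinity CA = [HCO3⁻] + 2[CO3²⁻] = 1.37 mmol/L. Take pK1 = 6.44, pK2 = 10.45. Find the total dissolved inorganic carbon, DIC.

DIC = 1.43 mmol/L

CA = [HCO3⁻] + 2[CO3²⁻] = (α₁ + 2α₂)·DIC
At pH 7.76: [H⁺]/K1 = 10^-1.32 = 0.047863, K2/[H⁺] = 10^-2.69 = 0.0020417
α₁ = 1/(1 + 0.047863 + 0.0020417) = 1/1.0499 = 0.9525; α₂ = α₁·K2/[H⁺] = 0.001945
α₁ + 2α₂ = 0.9564
DIC = CA / (α₁ + 2α₂) = 1.37 / 0.9564 = 1.43 mmol/L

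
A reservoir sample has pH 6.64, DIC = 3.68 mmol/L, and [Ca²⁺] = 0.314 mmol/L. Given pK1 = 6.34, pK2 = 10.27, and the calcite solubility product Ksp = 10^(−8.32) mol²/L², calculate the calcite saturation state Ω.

Ω = 0.0377

α₂ = 1 / (1 + [H⁺]/K2 + [H⁺]²/(K1K2)) = 1 / (1 + 10^+3.63 + 10^+3.33)
   = 1 / (1 + 4265.8 + 2138.0) = 1/6404.8 = 0.0001561
[CO3²⁻] = α₂ × DIC = 0.0001561 × 3.68 = 0.0005746 mmol/L = 0.5746 μmol/L
Ksp = 10^(−8.32) = 4.786×10^-9
Ω = [Ca²⁺][CO3²⁻]/Ksp = (0.314×10^-3)(5.746×10^-7) / 4.786×10^-9 = 0.0377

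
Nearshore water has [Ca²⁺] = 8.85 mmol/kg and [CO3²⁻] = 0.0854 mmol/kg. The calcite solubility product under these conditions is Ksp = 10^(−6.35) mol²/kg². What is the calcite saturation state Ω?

Ω = 1.69

Ksp = 10^(−6.35) = 4.467×10^-7
Ω = [Ca²⁺][CO3²⁻]/Ksp = (8.85×10^-3)(0.0854×10^-3) / 4.467×10^-7 = 1.69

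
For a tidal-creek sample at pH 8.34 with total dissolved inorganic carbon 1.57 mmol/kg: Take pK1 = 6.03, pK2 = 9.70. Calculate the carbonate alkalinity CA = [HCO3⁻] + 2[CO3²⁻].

CA = 1.63 mmol/kg

CA = [HCO3⁻] + 2[CO3²⁻] = (α₁ + 2α₂)·DIC
At pH 8.34: [H⁺]/K1 = 10^-2.31 = 0.0048978, K2/[H⁺] = 10^-1.36 = 0.043652
α₁ = 1/(1 + 0.0048978 + 0.043652) = 1/1.0485 = 0.9537; α₂ = α₁·K2/[H⁺] = 0.04163
α₁ + 2α₂ = 1.0370
CA = 1.0370 × 1.57 = 1.63 mmol/kg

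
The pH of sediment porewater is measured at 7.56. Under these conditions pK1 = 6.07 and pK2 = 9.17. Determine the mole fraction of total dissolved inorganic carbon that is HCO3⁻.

α₁ = 1 / (1 + [H⁺]/K1 + K2/[H⁺]) = 1 / (1 + 10^-1.49 + 10^-1.61)
   = 1 / (1 + 0.032359 + 0.024547) = 1/1.0569 = 0.9462

α₁ = 0.946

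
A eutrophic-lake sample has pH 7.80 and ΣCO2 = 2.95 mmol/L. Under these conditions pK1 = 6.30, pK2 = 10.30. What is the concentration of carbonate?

α₂ = 1 / (1 + [H⁺]/K2 + [H⁺]²/(K1K2)) = 1 / (1 + 10^+2.50 + 10^+1.00)
   = 1 / (1 + 316.23 + 10.000) = 1/327.23 = 0.003056
[CO3²⁻] = α₂ × DIC = 0.003056 × 2.95 = 0.00902 mmol/L = 9.02 μmol/L

[CO3²⁻] = 9.02 μmol/L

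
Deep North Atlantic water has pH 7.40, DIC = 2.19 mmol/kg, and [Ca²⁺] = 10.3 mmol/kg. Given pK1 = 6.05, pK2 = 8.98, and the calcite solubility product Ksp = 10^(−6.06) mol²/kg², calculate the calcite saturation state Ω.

Ω = 0.636

α₂ = 1 / (1 + [H⁺]/K2 + [H⁺]²/(K1K2)) = 1 / (1 + 10^+1.58 + 10^+0.23)
   = 1 / (1 + 38.019 + 1.6982) = 1/40.717 = 0.02456
[CO3²⁻] = α₂ × DIC = 0.02456 × 2.19 = 0.05379 mmol/kg
Ksp = 10^(−6.06) = 8.710×10^-7
Ω = [Ca²⁺][CO3²⁻]/Ksp = (10.3×10^-3)(5.379×10^-5) / 8.710×10^-7 = 0.636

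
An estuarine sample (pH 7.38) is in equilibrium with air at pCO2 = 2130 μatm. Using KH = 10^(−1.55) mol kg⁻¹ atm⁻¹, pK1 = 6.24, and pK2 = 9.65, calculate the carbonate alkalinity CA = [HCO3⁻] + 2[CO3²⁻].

[CO2*] = KH · pCO2 = 10^(−1.55) × 2130×10^-6 = 6.003×10^-5 mol/kg
α₀ = 1/(1 + K1/[H⁺] + K1K2/[H⁺]²) = 1/(1 + 10^+1.14 + 10^-1.13) = 0.06721
DIC = [CO2*]/α₀ = 6.003×10^-5 / 0.06721 = 0.8931 mmol/kg
CA = (α₁ + 2α₂)·DIC = (0.9278 + 2×0.004983) × 0.8931 = 0.838 mmol/kg

CA = 0.838 mmol/kg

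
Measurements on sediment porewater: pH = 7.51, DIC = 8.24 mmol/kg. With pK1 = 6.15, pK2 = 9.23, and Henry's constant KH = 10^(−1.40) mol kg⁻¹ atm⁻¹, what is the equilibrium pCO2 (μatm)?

α₀ = 1 / (1 + K1/[H⁺] + K1K2/[H⁺]²) = 1 / (1 + 10^+1.36 + 10^-0.36)
   = 1 / (1 + 22.909 + 0.43652) = 1/24.345 = 0.04108
[CO2*] = α₀ × DIC = 0.04108 × 8.24 = 0.3385 mmol/kg
pCO2 = [CO2*]/KH = 3.385×10^-4 / 3.981×10^-2 = 8500 μatm

pCO2 = 8500 μatm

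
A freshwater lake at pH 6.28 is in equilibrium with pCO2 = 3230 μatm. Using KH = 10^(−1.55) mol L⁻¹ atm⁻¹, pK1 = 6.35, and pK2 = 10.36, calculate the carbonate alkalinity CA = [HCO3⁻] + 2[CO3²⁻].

CA = 0.0775 mmol/L

[CO2*] = KH · pCO2 = 10^(−1.55) × 3230×10^-6 = 9.103×10^-5 mol/L
α₀ = 1/(1 + K1/[H⁺] + K1K2/[H⁺]²) = 1/(1 + 10^-0.07 + 10^-4.15) = 0.5402
DIC = [CO2*]/α₀ = 9.103×10^-5 / 0.5402 = 0.1685 mmol/L
CA = (α₁ + 2α₂)·DIC = (0.4598 + 2×3.824×10^-5) × 0.1685 = 0.0775 mmol/L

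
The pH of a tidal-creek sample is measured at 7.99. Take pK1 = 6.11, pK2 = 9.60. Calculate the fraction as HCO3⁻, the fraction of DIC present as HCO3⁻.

α₁ = 1 / (1 + [H⁺]/K1 + K2/[H⁺]) = 1 / (1 + 10^-1.88 + 10^-1.61)
   = 1 / (1 + 0.013183 + 0.024547) = 1/1.0377 = 0.9636

α₁ = 0.964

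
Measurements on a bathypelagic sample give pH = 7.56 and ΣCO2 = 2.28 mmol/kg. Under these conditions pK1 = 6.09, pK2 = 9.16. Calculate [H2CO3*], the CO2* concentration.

α₀ = 1 / (1 + K1/[H⁺] + K1K2/[H⁺]²) = 1 / (1 + 10^+1.47 + 10^-0.13)
   = 1 / (1 + 29.512 + 0.74131) = 1/31.253 = 0.03200
[CO2*] = α₀ × DIC = 0.03200 × 2.28 = 0.0730 mmol/kg

[CO2*] = 0.0730 mmol/kg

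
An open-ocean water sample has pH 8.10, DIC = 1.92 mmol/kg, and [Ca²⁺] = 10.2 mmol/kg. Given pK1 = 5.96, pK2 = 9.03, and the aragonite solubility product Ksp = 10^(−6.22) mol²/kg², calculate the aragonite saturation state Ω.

Ω = 3.40

α₂ = 1 / (1 + [H⁺]/K2 + [H⁺]²/(K1K2)) = 1 / (1 + 10^+0.93 + 10^-1.21)
   = 1 / (1 + 8.5114 + 0.061660) = 1/9.5730 = 0.1045
[CO3²⁻] = α₂ × DIC = 0.1045 × 1.92 = 0.2006 mmol/kg
Ksp = 10^(−6.22) = 6.026×10^-7
Ω = [Ca²⁺][CO3²⁻]/Ksp = (10.2×10^-3)(2.006×10^-4) / 6.026×10^-7 = 3.40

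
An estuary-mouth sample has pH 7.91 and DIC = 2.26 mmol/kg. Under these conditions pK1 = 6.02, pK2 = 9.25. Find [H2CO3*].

α₀ = 1 / (1 + K1/[H⁺] + K1K2/[H⁺]²) = 1 / (1 + 10^+1.89 + 10^+0.55)
   = 1 / (1 + 77.625 + 3.5481) = 1/82.173 = 0.01217
[CO2*] = α₀ × DIC = 0.01217 × 2.26 = 0.0275 mmol/kg

[CO2*] = 0.0275 mmol/kg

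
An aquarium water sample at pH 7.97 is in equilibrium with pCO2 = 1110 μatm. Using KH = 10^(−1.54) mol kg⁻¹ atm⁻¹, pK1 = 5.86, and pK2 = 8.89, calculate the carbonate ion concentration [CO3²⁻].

[CO2*] = KH · pCO2 = 10^(−1.54) × 1110×10^-6 = 3.201×10^-5 mol/kg
α₀ = 1/(1 + K1/[H⁺] + K1K2/[H⁺]²) = 1/(1 + 10^+2.11 + 10^+1.19) = 0.006882
DIC = [CO2*]/α₀ = 3.201×10^-5 / 0.006882 = 4.652 mmol/kg
[CO3²⁻] = α₂·DIC; α₂ = 0.1066, so [CO3²⁻] = 0.1066 × 4.652 = 0.496 mmol/kg

[CO3²⁻] = 0.496 mmol/kg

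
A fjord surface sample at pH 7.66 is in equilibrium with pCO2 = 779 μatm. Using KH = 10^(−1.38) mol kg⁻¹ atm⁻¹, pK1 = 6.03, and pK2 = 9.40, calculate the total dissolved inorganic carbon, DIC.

DIC = 1.44 mmol/kg

[CO2*] = KH · pCO2 = 10^(−1.38) × 779×10^-6 = 3.247×10^-5 mol/kg
α₀ = 1/(1 + K1/[H⁺] + K1K2/[H⁺]²) = 1/(1 + 10^+1.63 + 10^-0.11) = 0.02251
DIC = [CO2*]/α₀ = 3.247×10^-5 / 0.02251 = 1.44 mmol/kg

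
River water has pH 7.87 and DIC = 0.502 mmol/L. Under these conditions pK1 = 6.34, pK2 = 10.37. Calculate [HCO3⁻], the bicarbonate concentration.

α₁ = 1 / (1 + [H⁺]/K1 + K2/[H⁺]) = 1 / (1 + 10^-1.53 + 10^-2.50)
   = 1 / (1 + 0.029512 + 0.0031623) = 1/1.0327 = 0.9684
[HCO3⁻] = α₁ × DIC = 0.9684 × 0.502 = 0.486 mmol/L

[HCO3⁻] = 0.486 mmol/L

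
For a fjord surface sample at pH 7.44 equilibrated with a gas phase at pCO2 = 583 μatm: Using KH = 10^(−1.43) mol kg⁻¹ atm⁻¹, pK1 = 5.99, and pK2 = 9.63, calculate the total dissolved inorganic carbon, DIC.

DIC = 0.636 mmol/kg

[CO2*] = KH · pCO2 = 10^(−1.43) × 583×10^-6 = 2.166×10^-5 mol/kg
α₀ = 1/(1 + K1/[H⁺] + K1K2/[H⁺]²) = 1/(1 + 10^+1.45 + 10^-0.74) = 0.03405
DIC = [CO2*]/α₀ = 2.166×10^-5 / 0.03405 = 0.636 mmol/kg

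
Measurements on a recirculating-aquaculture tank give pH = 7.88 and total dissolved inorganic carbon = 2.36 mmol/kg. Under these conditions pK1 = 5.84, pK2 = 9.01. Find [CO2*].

α₀ = 1 / (1 + K1/[H⁺] + K1K2/[H⁺]²) = 1 / (1 + 10^+2.04 + 10^+0.91)
   = 1 / (1 + 109.65 + 8.1283) = 1/118.78 = 0.008419
[CO2*] = α₀ × DIC = 0.008419 × 2.36 = 0.0199 mmol/kg = 19.9 μmol/kg

[CO2*] = 19.9 μmol/kg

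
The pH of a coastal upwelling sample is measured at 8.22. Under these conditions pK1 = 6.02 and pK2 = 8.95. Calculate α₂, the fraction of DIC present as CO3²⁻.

α₂ = 0.156

α₂ = 1 / (1 + [H⁺]/K2 + [H⁺]²/(K1K2)) = 1 / (1 + 10^+0.73 + 10^-1.47)
   = 1 / (1 + 5.3703 + 0.033884) = 1/6.4042 = 0.1561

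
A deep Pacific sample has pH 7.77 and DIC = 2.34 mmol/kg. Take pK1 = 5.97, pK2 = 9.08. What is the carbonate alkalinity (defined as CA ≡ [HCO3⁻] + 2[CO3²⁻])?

CA = [HCO3⁻] + 2[CO3²⁻] = (α₁ + 2α₂)·DIC
At pH 7.77: [H⁺]/K1 = 10^-1.80 = 0.015849, K2/[H⁺] = 10^-1.31 = 0.048978
α₁ = 1/(1 + 0.015849 + 0.048978) = 1/1.0648 = 0.9391; α₂ = α₁·K2/[H⁺] = 0.04600
α₁ + 2α₂ = 1.0311
CA = 1.0311 × 2.34 = 2.41 mmol/kg

CA = 2.41 mmol/kg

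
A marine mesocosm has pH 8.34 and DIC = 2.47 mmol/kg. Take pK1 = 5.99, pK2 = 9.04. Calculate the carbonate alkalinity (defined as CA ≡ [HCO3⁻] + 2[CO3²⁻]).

CA = 2.87 mmol/kg

CA = [HCO3⁻] + 2[CO3²⁻] = (α₁ + 2α₂)·DIC
At pH 8.34: [H⁺]/K1 = 10^-2.35 = 0.0044668, K2/[H⁺] = 10^-0.70 = 0.19953
α₁ = 1/(1 + 0.0044668 + 0.19953) = 1/1.2040 = 0.8306; α₂ = α₁·K2/[H⁺] = 0.1657
α₁ + 2α₂ = 1.1620
CA = 1.1620 × 2.47 = 2.87 mmol/kg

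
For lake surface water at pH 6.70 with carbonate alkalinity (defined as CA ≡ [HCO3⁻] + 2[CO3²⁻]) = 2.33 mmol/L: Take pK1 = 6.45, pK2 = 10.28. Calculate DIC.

DIC = 3.64 mmol/L

CA = [HCO3⁻] + 2[CO3²⁻] = (α₁ + 2α₂)·DIC
At pH 6.70: [H⁺]/K1 = 10^-0.25 = 0.56234, K2/[H⁺] = 10^-3.58 = 0.00026303
α₁ = 1/(1 + 0.56234 + 0.00026303) = 1/1.5626 = 0.6400; α₂ = α₁·K2/[H⁺] = 0.0001683
α₁ + 2α₂ = 0.6403
DIC = CA / (α₁ + 2α₂) = 2.33 / 0.6403 = 3.64 mmol/L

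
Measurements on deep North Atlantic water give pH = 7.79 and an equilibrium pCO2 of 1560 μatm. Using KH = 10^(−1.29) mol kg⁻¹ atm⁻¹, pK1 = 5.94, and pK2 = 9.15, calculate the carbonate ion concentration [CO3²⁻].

[CO2*] = KH · pCO2 = 10^(−1.29) × 1560×10^-6 = 8.001×10^-5 mol/kg
α₀ = 1/(1 + K1/[H⁺] + K1K2/[H⁺]²) = 1/(1 + 10^+1.85 + 10^+0.49) = 0.01335
DIC = [CO2*]/α₀ = 8.001×10^-5 / 0.01335 = 5.991 mmol/kg
[CO3²⁻] = α₂·DIC; α₂ = 0.04127, so [CO3²⁻] = 0.04127 × 5.991 = 0.247 mmol/kg

[CO3²⁻] = 0.247 mmol/kg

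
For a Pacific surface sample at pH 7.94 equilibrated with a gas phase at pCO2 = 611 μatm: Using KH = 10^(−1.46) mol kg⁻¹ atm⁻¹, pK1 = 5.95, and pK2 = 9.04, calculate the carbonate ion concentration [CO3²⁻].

[CO3²⁻] = 0.164 mmol/kg

[CO2*] = KH · pCO2 = 10^(−1.46) × 611×10^-6 = 2.119×10^-5 mol/kg
α₀ = 1/(1 + K1/[H⁺] + K1K2/[H⁺]²) = 1/(1 + 10^+1.99 + 10^+0.89) = 0.009391
DIC = [CO2*]/α₀ = 2.119×10^-5 / 0.009391 = 2.256 mmol/kg
[CO3²⁻] = α₂·DIC; α₂ = 0.07290, so [CO3²⁻] = 0.07290 × 2.256 = 0.164 mmol/kg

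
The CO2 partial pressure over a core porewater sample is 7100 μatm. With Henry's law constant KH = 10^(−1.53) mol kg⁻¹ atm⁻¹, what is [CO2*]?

KH = 10^(−1.53) = 2.951×10^-2 mol kg⁻¹ atm⁻¹
[CO2*] = KH · pCO2 = 2.951×10^-2 × 7100×10^-6 atm = 2.10×10^-4 mol/kg

[CO2*] = 210 μmol/kg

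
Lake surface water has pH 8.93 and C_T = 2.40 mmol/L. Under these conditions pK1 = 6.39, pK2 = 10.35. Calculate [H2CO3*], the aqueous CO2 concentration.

α₀ = 1 / (1 + K1/[H⁺] + K1K2/[H⁺]²) = 1 / (1 + 10^+2.54 + 10^+1.12)
   = 1 / (1 + 346.74 + 13.183) = 1/360.92 = 0.002771
[CO2*] = α₀ × DIC = 0.002771 × 2.40 = 0.00665 mmol/L = 6.65 μmol/L

[CO2*] = 6.65 μmol/L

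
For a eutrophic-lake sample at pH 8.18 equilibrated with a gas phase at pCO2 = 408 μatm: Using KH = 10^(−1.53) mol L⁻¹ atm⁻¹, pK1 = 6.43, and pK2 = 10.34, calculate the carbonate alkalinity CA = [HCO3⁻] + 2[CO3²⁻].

CA = 0.686 mmol/L

[CO2*] = KH · pCO2 = 10^(−1.53) × 408×10^-6 = 1.204×10^-5 mol/L
α₀ = 1/(1 + K1/[H⁺] + K1K2/[H⁺]²) = 1/(1 + 10^+1.75 + 10^-0.41) = 0.01735
DIC = [CO2*]/α₀ = 1.204×10^-5 / 0.01735 = 0.6938 mmol/L
CA = (α₁ + 2α₂)·DIC = (0.9759 + 2×0.006752) × 0.6938 = 0.686 mmol/L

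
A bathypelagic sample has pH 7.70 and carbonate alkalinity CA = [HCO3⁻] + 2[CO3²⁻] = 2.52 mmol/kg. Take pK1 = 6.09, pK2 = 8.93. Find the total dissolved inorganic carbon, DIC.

DIC = 2.44 mmol/kg

CA = [HCO3⁻] + 2[CO3²⁻] = (α₁ + 2α₂)·DIC
At pH 7.70: [H⁺]/K1 = 10^-1.61 = 0.024547, K2/[H⁺] = 10^-1.23 = 0.058884
α₁ = 1/(1 + 0.024547 + 0.058884) = 1/1.0834 = 0.9230; α₂ = α₁·K2/[H⁺] = 0.05435
α₁ + 2α₂ = 1.0317
DIC = CA / (α₁ + 2α₂) = 2.52 / 1.0317 = 2.44 mmol/kg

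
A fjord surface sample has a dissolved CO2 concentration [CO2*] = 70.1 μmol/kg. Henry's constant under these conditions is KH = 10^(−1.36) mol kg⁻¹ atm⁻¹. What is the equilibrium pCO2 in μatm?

pCO2 = 1610 μatm

KH = 10^(−1.36) = 4.365×10^-2 mol kg⁻¹ atm⁻¹
pCO2 = [CO2*]/KH = 70.1×10^-6 / 4.365×10^-2 = 1.61×10^-3 atm = 1610 μatm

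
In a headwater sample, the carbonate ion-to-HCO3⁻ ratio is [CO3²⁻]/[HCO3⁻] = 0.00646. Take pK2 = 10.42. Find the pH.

From K2 = [H⁺][CO3²⁻]/[HCO3⁻]:  pH = pK2 + log₁₀([CO3²⁻]/[HCO3⁻])
log₁₀(0.00646) = -2.190
pH = 10.42 + (-2.190) = 8.23

pH = 8.23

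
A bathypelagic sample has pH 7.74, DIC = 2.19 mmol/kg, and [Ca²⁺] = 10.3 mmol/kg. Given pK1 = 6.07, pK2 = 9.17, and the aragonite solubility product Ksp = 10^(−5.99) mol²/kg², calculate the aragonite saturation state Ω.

α₂ = 1 / (1 + [H⁺]/K2 + [H⁺]²/(K1K2)) = 1 / (1 + 10^+1.43 + 10^-0.24)
   = 1 / (1 + 26.915 + 0.57544) = 1/28.491 = 0.03510
[CO3²⁻] = α₂ × DIC = 0.03510 × 2.19 = 0.07687 mmol/kg
Ksp = 10^(−5.99) = 1.023×10^-6
Ω = [Ca²⁺][CO3²⁻]/Ksp = (10.3×10^-3)(7.687×10^-5) / 1.023×10^-6 = 0.774

Ω = 0.774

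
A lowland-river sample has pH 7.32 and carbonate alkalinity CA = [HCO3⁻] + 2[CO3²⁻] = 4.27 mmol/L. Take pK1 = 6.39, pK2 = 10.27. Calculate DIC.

CA = [HCO3⁻] + 2[CO3²⁻] = (α₁ + 2α₂)·DIC
At pH 7.32: [H⁺]/K1 = 10^-0.93 = 0.11749, K2/[H⁺] = 10^-2.95 = 0.0011220
α₁ = 1/(1 + 0.11749 + 0.0011220) = 1/1.1186 = 0.8940; α₂ = α₁·K2/[H⁺] = 0.001003
α₁ + 2α₂ = 0.8960
DIC = CA / (α₁ + 2α₂) = 4.27 / 0.8960 = 4.77 mmol/L

DIC = 4.77 mmol/L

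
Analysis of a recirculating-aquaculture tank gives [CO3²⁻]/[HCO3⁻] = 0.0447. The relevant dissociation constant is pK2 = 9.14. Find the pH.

From K2 = [H⁺][CO3²⁻]/[HCO3⁻]:  pH = pK2 + log₁₀([CO3²⁻]/[HCO3⁻])
log₁₀(0.0447) = -1.350
pH = 9.14 + (-1.350) = 7.79

pH = 7.79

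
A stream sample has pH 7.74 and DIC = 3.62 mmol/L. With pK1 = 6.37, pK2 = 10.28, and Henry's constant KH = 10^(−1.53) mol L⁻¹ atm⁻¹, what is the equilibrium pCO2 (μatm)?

α₀ = 1 / (1 + K1/[H⁺] + K1K2/[H⁺]²) = 1 / (1 + 10^+1.37 + 10^-1.17)
   = 1 / (1 + 23.442 + 0.067608) = 1/24.510 = 0.04080
[CO2*] = α₀ × DIC = 0.04080 × 3.62 = 0.1477 mmol/L
pCO2 = [CO2*]/KH = 1.477×10^-4 / 2.951×10^-2 = 5000 μatm

pCO2 = 5000 μatm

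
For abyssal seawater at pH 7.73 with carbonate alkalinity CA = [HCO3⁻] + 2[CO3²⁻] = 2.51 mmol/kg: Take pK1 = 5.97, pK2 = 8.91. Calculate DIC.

CA = [HCO3⁻] + 2[CO3²⁻] = (α₁ + 2α₂)·DIC
At pH 7.73: [H⁺]/K1 = 10^-1.76 = 0.017378, K2/[H⁺] = 10^-1.18 = 0.066069
α₁ = 1/(1 + 0.017378 + 0.066069) = 1/1.0834 = 0.9230; α₂ = α₁·K2/[H⁺] = 0.06098
α₁ + 2α₂ = 1.0449
DIC = CA / (α₁ + 2α₂) = 2.51 / 1.0449 = 2.40 mmol/kg

DIC = 2.40 mmol/kg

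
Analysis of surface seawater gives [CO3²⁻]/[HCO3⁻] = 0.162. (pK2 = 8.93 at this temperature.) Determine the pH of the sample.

pH = 8.14

From K2 = [H⁺][CO3²⁻]/[HCO3⁻]:  pH = pK2 + log₁₀([CO3²⁻]/[HCO3⁻])
log₁₀(0.162) = -0.790
pH = 8.93 + (-0.790) = 8.14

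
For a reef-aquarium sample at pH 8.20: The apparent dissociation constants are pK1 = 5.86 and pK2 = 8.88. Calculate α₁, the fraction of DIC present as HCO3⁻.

α₁ = 0.824

α₁ = 1 / (1 + [H⁺]/K1 + K2/[H⁺]) = 1 / (1 + 10^-2.34 + 10^-0.68)
   = 1 / (1 + 0.0045709 + 0.20893) = 1/1.2135 = 0.8241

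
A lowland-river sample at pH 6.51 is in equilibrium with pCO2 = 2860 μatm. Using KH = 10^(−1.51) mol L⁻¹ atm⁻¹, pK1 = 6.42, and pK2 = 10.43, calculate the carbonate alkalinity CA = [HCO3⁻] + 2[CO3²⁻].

CA = 0.109 mmol/L

[CO2*] = KH · pCO2 = 10^(−1.51) × 2860×10^-6 = 8.838×10^-5 mol/L
α₀ = 1/(1 + K1/[H⁺] + K1K2/[H⁺]²) = 1/(1 + 10^+0.09 + 10^-3.83) = 0.4483
DIC = [CO2*]/α₀ = 8.838×10^-5 / 0.4483 = 0.1971 mmol/L
CA = (α₁ + 2α₂)·DIC = (0.5516 + 2×6.632×10^-5) × 0.1971 = 0.109 mmol/L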